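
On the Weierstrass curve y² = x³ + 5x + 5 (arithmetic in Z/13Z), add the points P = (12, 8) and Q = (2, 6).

(12, 8) + (2, 6). λ = (6 - 8)/(2 - 12) ≡ 11/3 mod 13. 3⁻¹ ≡ 9 (mod 13), so λ ≡ 8.
  x = λ² - 12 - 2 = 64 - 14 ≡ 11; y = λ·(12 - 11) - 8 ≡ 0. → (11, 0)

(11, 0)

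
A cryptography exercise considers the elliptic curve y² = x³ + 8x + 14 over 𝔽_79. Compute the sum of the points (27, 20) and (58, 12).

(5, 10)

(27, 20) + (58, 12). λ = (12 - 20)/(58 - 27) ≡ 71/31 mod 79. 31⁻¹ ≡ 51 (mod 79), so λ ≡ 66.
  x = λ² - 27 - 58 = 4356 - 85 ≡ 5; y = λ·(27 - 5) - 20 ≡ 10. → (5, 10)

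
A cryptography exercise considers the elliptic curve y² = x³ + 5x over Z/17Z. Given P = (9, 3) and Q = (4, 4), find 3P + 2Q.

First 3P:
Repeated addition: build up to 3P.
2P: tangent at (9, 3): λ = (3·9² + 5)/(2·3) ≡ 10/6. 6⁻¹ ≡ 3 (mod 17), so λ ≡ 10·3 ≡ 13.
  x = λ² - 9 - 9 = 169 - 18 ≡ 15; y = λ·(9 - 15) - 3 ≡ 4. → (15, 4)
3P: (15, 4) + (9, 3). λ = (3 - 4)/(9 - 15) ≡ 16/11 mod 17. 11⁻¹ ≡ 14 (mod 17) since 11·14 = 154 ≡ 1, so λ ≡ 3.
  x = λ² - 15 - 9 = 9 - 24 ≡ 2; y = λ·(15 - 2) - 4 ≡ 1. → (2, 1)
3P = (2, 1).
Next 2Q:
Repeated addition: build up to 2Q.
2Q: tangent at (4, 4): λ = (3·4² + 5)/(2·4) ≡ 2/8. 8⁻¹ ≡ 15 (mod 17) since 8·15 = 120 ≡ 1, so λ ≡ 2·15 ≡ 13.
  x = λ² - 4 - 4 = 169 - 8 ≡ 8; y = λ·(4 - 8) - 4 ≡ 12. → (8, 12)
2Q = (8, 12).
Finally 3P + 2Q:
(2, 1) + (8, 12). λ = (12 - 1)/(8 - 2) ≡ 11/6 mod 17. 6⁻¹ ≡ 3 (mod 17), so λ ≡ 16.
  x = λ² - 2 - 8 = 256 - 10 ≡ 8; y = λ·(2 - 8) - 1 ≡ 5. → (8, 5)

(8, 5)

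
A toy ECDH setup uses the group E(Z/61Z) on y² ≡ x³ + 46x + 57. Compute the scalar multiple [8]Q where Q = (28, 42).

Repeated addition: build up to 8Q.
2Q: tangent at (28, 42): λ = (3·28² + 46)/(2·42) ≡ 19/23. 23⁻¹ ≡ 8 (mod 61) since 23·8 = 184 ≡ 1, so λ ≡ 19·8 ≡ 30.
  x = λ² - 28 - 28 = 900 - 56 ≡ 51; y = λ·(28 - 51) - 42 ≡ 0. → (51, 0)
3Q: (51, 0) + (28, 42). λ = (42 - 0)/(28 - 51) ≡ 42/38 mod 61. 38⁻¹ ≡ 53 (mod 61), so λ ≡ 30.
  x = λ² - 51 - 28 = 900 - 79 ≡ 28; y = λ·(51 - 28) - 0 ≡ 19. → (28, 19)
4Q: (28, 19) + (28, 42): same x and y₁ ≡ -y₂, so the sum is the point at infinity.
5Q: the point at infinity + (28, 42) = (28, 42) (identity).
6Q: tangent at (28, 42): λ = (3·28² + 46)/(2·42) ≡ 19/23. 23⁻¹ ≡ 8 (mod 61), so λ ≡ 19·8 ≡ 30.
  x = λ² - 28 - 28 = 900 - 56 ≡ 51; y = λ·(28 - 51) - 42 ≡ 0. → (51, 0)
7Q: (51, 0) + (28, 42). λ = (42 - 0)/(28 - 51) ≡ 42/38 mod 61. 38⁻¹ ≡ 53 (mod 61), so λ ≡ 30.
  x = λ² - 51 - 28 = 900 - 79 ≡ 28; y = λ·(51 - 28) - 0 ≡ 19. → (28, 19)
8Q: (28, 19) + (28, 42): same x and y₁ ≡ -y₂, so the sum is the point at infinity.

O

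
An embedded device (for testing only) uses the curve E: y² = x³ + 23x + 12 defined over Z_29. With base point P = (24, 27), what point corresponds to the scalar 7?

(20, 27)

Double-and-add on 7 = (111)₂. Start with P = (24, 27) for the leading 1-bit.
double: tangent at (24, 27): λ = (3·24² + 23)/(2·27) ≡ 11/25. 25⁻¹ ≡ 7 (mod 29), so λ ≡ 11·7 ≡ 19.
  x = λ² - 24 - 24 = 361 - 48 ≡ 23; y = λ·(24 - 23) - 27 ≡ 21. → (23, 21)
add P: (23, 21) + (24, 27). λ = (27 - 21)/(24 - 23) ≡ 6/1 mod 29. 1⁻¹ ≡ 1 (mod 29) since 1·1 = 1 ≡ 1, so λ ≡ 6.
  x = λ² - 23 - 24 = 36 - 47 ≡ 18; y = λ·(23 - 18) - 21 ≡ 9. → (18, 9)
double: tangent at (18, 9): λ = (3·18² + 23)/(2·9) ≡ 9/18. 18⁻¹ ≡ 21 (mod 29), so λ ≡ 9·21 ≡ 15.
  x = λ² - 18 - 18 = 225 - 36 ≡ 15; y = λ·(18 - 15) - 9 ≡ 7. → (15, 7)
add P: (15, 7) + (24, 27). λ = (27 - 7)/(24 - 15) ≡ 20/9 mod 29. 9⁻¹ ≡ 13 (mod 29), so λ ≡ 28.
  x = λ² - 15 - 24 = 784 - 39 ≡ 20; y = λ·(15 - 20) - 7 ≡ 27. → (20, 27)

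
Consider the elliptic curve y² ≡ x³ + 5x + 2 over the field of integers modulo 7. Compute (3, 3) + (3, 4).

The two points share x = 3 and their y-coordinates satisfy 3 + 4 ≡ 0 (mod 7), so they are inverses. Their sum is O.

O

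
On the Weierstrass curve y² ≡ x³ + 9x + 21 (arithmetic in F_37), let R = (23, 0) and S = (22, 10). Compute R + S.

(23, 0) + (22, 10). λ = (10 - 0)/(22 - 23) ≡ 10/36 mod 37. 36⁻¹ ≡ 36 (mod 37), so λ ≡ 27.
  x = λ² - 23 - 22 = 729 - 45 ≡ 18; y = λ·(23 - 18) - 0 ≡ 24. → (18, 24)

(18, 24)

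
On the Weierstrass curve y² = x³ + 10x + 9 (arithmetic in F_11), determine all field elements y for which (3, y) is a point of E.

0

x³ + 10x + 9 = 66 ≡ 0 (mod 11).
Only y = 0 satisfies y² ≡ 0.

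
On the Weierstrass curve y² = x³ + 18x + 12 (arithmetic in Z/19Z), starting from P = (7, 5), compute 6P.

(17, 5)

Double-and-add on 6 = (110)₂. Start with P = (7, 5) for the leading 1-bit.
double: tangent at (7, 5): λ = (3·7² + 18)/(2·5) ≡ 13/10. 10⁻¹ ≡ 2 (mod 19), so λ ≡ 13·2 ≡ 7.
  x = λ² - 7 - 7 = 49 - 14 ≡ 16; y = λ·(7 - 16) - 5 ≡ 8. → (16, 8)
add P: (16, 8) + (7, 5). λ = (5 - 8)/(7 - 16) ≡ 16/10 mod 19. 10⁻¹ ≡ 2 (mod 19), so λ ≡ 13.
  x = λ² - 16 - 7 = 169 - 23 ≡ 13; y = λ·(16 - 13) - 8 ≡ 12. → (13, 12)
double: tangent at (13, 12): λ = (3·13² + 18)/(2·12) ≡ 12/5. 5⁻¹ ≡ 4 (mod 19), so λ ≡ 12·4 ≡ 10.
  x = λ² - 13 - 13 = 100 - 26 ≡ 17; y = λ·(13 - 17) - 12 ≡ 5. → (17, 5)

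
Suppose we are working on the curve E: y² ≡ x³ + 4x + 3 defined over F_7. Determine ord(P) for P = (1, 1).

6

2P: tangent at (1, 1): λ = (3·1² + 4)/(2·1) ≡ 0/2. 2⁻¹ ≡ 4 (mod 7), so λ ≡ 0·4 ≡ 0.
  x = λ² - 1 - 1 = 0 - 2 ≡ 5; y = λ·(1 - 5) - 1 ≡ 6. → (5, 6)
3P: (5, 6) + (1, 1). λ = (1 - 6)/(1 - 5) ≡ 2/3 mod 7. 3⁻¹ ≡ 5 (mod 7) since 3·5 = 15 ≡ 1, so λ ≡ 3.
  x = λ² - 5 - 1 = 9 - 6 ≡ 3; y = λ·(5 - 3) - 6 ≡ 0. → (3, 0)
4P: (3, 0) + (1, 1). λ = (1 - 0)/(1 - 3) ≡ 1/5 mod 7. 5⁻¹ ≡ 3 (mod 7), so λ ≡ 3.
  x = λ² - 3 - 1 = 9 - 4 ≡ 5; y = λ·(3 - 5) - 0 ≡ 1. → (5, 1)
5P: (5, 1) + (1, 1). λ = (1 - 1)/(1 - 5) ≡ 0/3 mod 7. 3⁻¹ ≡ 5 (mod 7) since 3·5 = 15 ≡ 1, so λ ≡ 0.
  x = λ² - 5 - 1 = 0 - 6 ≡ 1; y = λ·(5 - 1) - 1 ≡ 6. → (1, 6)
6P: (1, 6) + (1, 1): same x and y₁ ≡ -y₂, so the sum is the point at infinity.
6P = the point at infinity, so the order is 6.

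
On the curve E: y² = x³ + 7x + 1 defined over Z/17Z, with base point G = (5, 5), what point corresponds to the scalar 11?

Repeated addition: build up to 11G.
2G: tangent at (5, 5): λ = (3·5² + 7)/(2·5) ≡ 14/10. 10⁻¹ ≡ 12 (mod 17), so λ ≡ 14·12 ≡ 15.
  x = λ² - 5 - 5 = 225 - 10 ≡ 11; y = λ·(5 - 11) - 5 ≡ 7. → (11, 7)
3G: (11, 7) + (5, 5). λ = (5 - 7)/(5 - 11) ≡ 15/11 mod 17. 11⁻¹ ≡ 14 (mod 17) since 11·14 = 154 ≡ 1, so λ ≡ 6.
  x = λ² - 11 - 5 = 36 - 16 ≡ 3; y = λ·(11 - 3) - 7 ≡ 7. → (3, 7)
4G: (3, 7) + (5, 5). λ = (5 - 7)/(5 - 3) ≡ 15/2 mod 17. 2⁻¹ ≡ 9 (mod 17) since 2·9 = 18 ≡ 1, so λ ≡ 16.
  x = λ² - 3 - 5 = 256 - 8 ≡ 10; y = λ·(3 - 10) - 7 ≡ 0. → (10, 0)
5G: (10, 0) + (5, 5). λ = (5 - 0)/(5 - 10) ≡ 5/12 mod 17. 12⁻¹ ≡ 10 (mod 17), so λ ≡ 16.
  x = λ² - 10 - 5 = 256 - 15 ≡ 3; y = λ·(10 - 3) - 0 ≡ 10. → (3, 10)
6G: (3, 10) + (5, 5). λ = (5 - 10)/(5 - 3) ≡ 12/2 mod 17. 2⁻¹ ≡ 9 (mod 17), so λ ≡ 6.
  x = λ² - 3 - 5 = 36 - 8 ≡ 11; y = λ·(3 - 11) - 10 ≡ 10. → (11, 10)
7G: (11, 10) + (5, 5). λ = (5 - 10)/(5 - 11) ≡ 12/11 mod 17. 11⁻¹ ≡ 14 (mod 17), so λ ≡ 15.
  x = λ² - 11 - 5 = 225 - 16 ≡ 5; y = λ·(11 - 5) - 10 ≡ 12. → (5, 12)
8G: (5, 12) + (5, 5): same x and y₁ ≡ -y₂, so the sum is O.
9G: O + (5, 5) = (5, 5) (identity).
10G: tangent at (5, 5): λ = (3·5² + 7)/(2·5) ≡ 14/10. 10⁻¹ ≡ 12 (mod 17), so λ ≡ 14·12 ≡ 15.
  x = λ² - 5 - 5 = 225 - 10 ≡ 11; y = λ·(5 - 11) - 5 ≡ 7. → (11, 7)
11G: (11, 7) + (5, 5). λ = (5 - 7)/(5 - 11) ≡ 15/11 mod 17. 11⁻¹ ≡ 14 (mod 17) since 11·14 = 154 ≡ 1, so λ ≡ 6.
  x = λ² - 11 - 5 = 36 - 16 ≡ 3; y = λ·(11 - 3) - 7 ≡ 7. → (3, 7)

(3, 7)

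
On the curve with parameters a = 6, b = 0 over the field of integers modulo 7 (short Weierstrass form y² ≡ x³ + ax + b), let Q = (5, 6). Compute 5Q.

Repeated addition: build up to 5Q.
2Q: tangent at (5, 6): λ = (3·5² + 6)/(2·6) ≡ 4/5. 5⁻¹ ≡ 3 (mod 7), so λ ≡ 4·3 ≡ 5.
  x = λ² - 5 - 5 = 25 - 10 ≡ 1; y = λ·(5 - 1) - 6 ≡ 0. → (1, 0)
3Q: (1, 0) + (5, 6). λ = (6 - 0)/(5 - 1) ≡ 6/4 mod 7. 4⁻¹ ≡ 2 (mod 7), so λ ≡ 5.
  x = λ² - 1 - 5 = 25 - 6 ≡ 5; y = λ·(1 - 5) - 0 ≡ 1. → (5, 1)
4Q: (5, 1) + (5, 6): same x and y₁ ≡ -y₂, so the sum is the point at infinity.
5Q: the point at infinity + (5, 6) = (5, 6) (identity).

(5, 6)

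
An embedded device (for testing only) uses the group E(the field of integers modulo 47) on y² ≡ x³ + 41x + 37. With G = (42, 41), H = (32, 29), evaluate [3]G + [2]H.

(1, 28)

First 3G:
Repeated addition: build up to 3G.
2G: tangent at (42, 41): λ = (3·42² + 41)/(2·41) ≡ 22/35. 35⁻¹ ≡ 43 (mod 47) since 35·43 = 1505 ≡ 1, so λ ≡ 22·43 ≡ 6.
  x = λ² - 42 - 42 = 36 - 84 ≡ 46; y = λ·(42 - 46) - 41 ≡ 29. → (46, 29)
3G: (46, 29) + (42, 41). λ = (41 - 29)/(42 - 46) ≡ 12/43 mod 47. 43⁻¹ ≡ 35 (mod 47), so λ ≡ 44.
  x = λ² - 46 - 42 = 1936 - 88 ≡ 15; y = λ·(46 - 15) - 29 ≡ 19. → (15, 19)
3G = (15, 19).
Next 2H:
Repeated addition: build up to 2H.
2H: tangent at (32, 29): λ = (3·32² + 41)/(2·29) ≡ 11/11. 11⁻¹ ≡ 30 (mod 47), so λ ≡ 11·30 ≡ 1.
  x = λ² - 32 - 32 = 1 - 64 ≡ 31; y = λ·(32 - 31) - 29 ≡ 19. → (31, 19)
2H = (31, 19).
Finally 3G + 2H:
(15, 19) + (31, 19). λ = (19 - 19)/(31 - 15) ≡ 0/16 mod 47. 16⁻¹ ≡ 3 (mod 47) since 16·3 = 48 ≡ 1, so λ ≡ 0.
  x = λ² - 15 - 31 = 0 - 46 ≡ 1; y = λ·(15 - 1) - 19 ≡ 28. → (1, 28)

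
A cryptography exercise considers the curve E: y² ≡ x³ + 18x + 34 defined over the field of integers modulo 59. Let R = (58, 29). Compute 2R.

tangent at (58, 29): λ = (3·58² + 18)/(2·29) ≡ 21/58. 58⁻¹ ≡ 58 (mod 59), so λ ≡ 21·58 ≡ 38.
  x = λ² - 58 - 58 = 1444 - 116 ≡ 30; y = λ·(58 - 30) - 29 ≡ 32. → (30, 32)

(30, 32)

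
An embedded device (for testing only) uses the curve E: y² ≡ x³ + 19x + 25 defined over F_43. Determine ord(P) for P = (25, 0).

2

2P: (25, 0) + (25, 0): same x and y₁ ≡ -y₂, so the sum is the point at infinity.
2P = the point at infinity, so the order is 2.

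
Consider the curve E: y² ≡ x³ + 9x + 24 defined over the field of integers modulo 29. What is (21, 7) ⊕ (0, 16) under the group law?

(21, 7) + (0, 16). λ = (16 - 7)/(0 - 21) ≡ 9/8 mod 29. 8⁻¹ ≡ 11 (mod 29) since 8·11 = 88 ≡ 1, so λ ≡ 12.
  x = λ² - 21 - 0 = 144 - 21 ≡ 7; y = λ·(21 - 7) - 7 ≡ 16. → (7, 16)

(7, 16)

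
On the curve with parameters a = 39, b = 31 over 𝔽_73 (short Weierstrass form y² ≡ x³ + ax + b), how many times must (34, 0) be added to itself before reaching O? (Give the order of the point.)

2P: (34, 0) + (34, 0): same x and y₁ ≡ -y₂, so the sum is O.
2P = O, so the order is 2.

2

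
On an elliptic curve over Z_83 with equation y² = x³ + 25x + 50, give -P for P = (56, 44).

-(56, 44) = (56, -44 mod 83) = (56, 39).

(56, 39)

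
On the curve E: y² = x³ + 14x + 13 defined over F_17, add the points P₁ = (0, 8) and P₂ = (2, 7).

(11, 6)

(0, 8) + (2, 7). λ = (7 - 8)/(2 - 0) ≡ 16/2 mod 17. 2⁻¹ ≡ 9 (mod 17) since 2·9 = 18 ≡ 1, so λ ≡ 8.
  x = λ² - 0 - 2 = 64 - 2 ≡ 11; y = λ·(0 - 11) - 8 ≡ 6. → (11, 6)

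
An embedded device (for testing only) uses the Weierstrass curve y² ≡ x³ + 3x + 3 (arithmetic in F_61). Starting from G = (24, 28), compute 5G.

(40, 16)

Repeated addition: build up to 5G.
2G: tangent at (24, 28): λ = (3·24² + 3)/(2·28) ≡ 23/56. 56⁻¹ ≡ 12 (mod 61), so λ ≡ 23·12 ≡ 32.
  x = λ² - 24 - 24 = 1024 - 48 ≡ 0; y = λ·(24 - 0) - 28 ≡ 8. → (0, 8)
3G: (0, 8) + (24, 28). λ = (28 - 8)/(24 - 0) ≡ 20/24 mod 61. 24⁻¹ ≡ 28 (mod 61), so λ ≡ 11.
  x = λ² - 0 - 24 = 121 - 24 ≡ 36; y = λ·(0 - 36) - 8 ≡ 23. → (36, 23)
4G: (36, 23) + (24, 28). λ = (28 - 23)/(24 - 36) ≡ 5/49 mod 61. 49⁻¹ ≡ 5 (mod 61), so λ ≡ 25.
  x = λ² - 36 - 24 = 625 - 60 ≡ 16; y = λ·(36 - 16) - 23 ≡ 50. → (16, 50)
5G: (16, 50) + (24, 28). λ = (28 - 50)/(24 - 16) ≡ 39/8 mod 61. 8⁻¹ ≡ 23 (mod 61) since 8·23 = 184 ≡ 1, so λ ≡ 43.
  x = λ² - 16 - 24 = 1849 - 40 ≡ 40; y = λ·(16 - 40) - 50 ≡ 16. → (40, 16)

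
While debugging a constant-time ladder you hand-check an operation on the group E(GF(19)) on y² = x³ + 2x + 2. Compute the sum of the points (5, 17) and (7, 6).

(5, 17) + (7, 6). λ = (6 - 17)/(7 - 5) ≡ 8/2 mod 19. 2⁻¹ ≡ 10 (mod 19), so λ ≡ 4.
  x = λ² - 5 - 7 = 16 - 12 ≡ 4; y = λ·(5 - 4) - 17 ≡ 6. → (4, 6)

(4, 6)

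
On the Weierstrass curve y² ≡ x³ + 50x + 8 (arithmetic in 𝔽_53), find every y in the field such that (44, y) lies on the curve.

x³ + 50x + 8 = 87392 ≡ 48 (mod 53).
48 is a non-residue mod 53; no y exists.

none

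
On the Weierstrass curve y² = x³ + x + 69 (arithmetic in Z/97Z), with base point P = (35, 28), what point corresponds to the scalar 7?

(51, 47)

Double-and-add on 7 = (111)₂. Start with P = (35, 28) for the leading 1-bit.
double: tangent at (35, 28): λ = (3·35² + 1)/(2·28) ≡ 87/56. 56⁻¹ ≡ 26 (mod 97), so λ ≡ 87·26 ≡ 31.
  x = λ² - 35 - 35 = 961 - 70 ≡ 18; y = λ·(35 - 18) - 28 ≡ 14. → (18, 14)
add P: (18, 14) + (35, 28). λ = (28 - 14)/(35 - 18) ≡ 14/17 mod 97. 17⁻¹ ≡ 40 (mod 97), so λ ≡ 75.
  x = λ² - 18 - 35 = 5625 - 53 ≡ 43; y = λ·(18 - 43) - 14 ≡ 51. → (43, 51)
double: tangent at (43, 51): λ = (3·43² + 1)/(2·51) ≡ 19/5. 5⁻¹ ≡ 39 (mod 97), so λ ≡ 19·39 ≡ 62.
  x = λ² - 43 - 43 = 3844 - 86 ≡ 72; y = λ·(43 - 72) - 51 ≡ 91. → (72, 91)
add P: (72, 91) + (35, 28). λ = (28 - 91)/(35 - 72) ≡ 34/60 mod 97. 60⁻¹ ≡ 76 (mod 97) since 60·76 = 4560 ≡ 1, so λ ≡ 62.
  x = λ² - 72 - 35 = 3844 - 107 ≡ 51; y = λ·(72 - 51) - 91 ≡ 47. → (51, 47)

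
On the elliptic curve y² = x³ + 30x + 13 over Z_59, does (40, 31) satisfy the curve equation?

no

y² = 31² ≡ 17; x³ + 30x + 13 = 65213 ≡ 18 (mod 59). 17 ≠ 18.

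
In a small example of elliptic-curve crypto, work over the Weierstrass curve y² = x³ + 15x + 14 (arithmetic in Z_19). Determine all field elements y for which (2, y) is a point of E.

x³ + 15x + 14 = 52 ≡ 14 (mod 19).
14 is a non-residue mod 19; no y exists.

none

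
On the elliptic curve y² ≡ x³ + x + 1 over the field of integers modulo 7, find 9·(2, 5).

Write P = (2, 5).
Double-and-add on 9 = (1001)₂. Start with P = (2, 5) for the leading 1-bit.
double: tangent at (2, 5): λ = (3·2² + 1)/(2·5) ≡ 6/3. 3⁻¹ ≡ 5 (mod 7), so λ ≡ 6·5 ≡ 2.
  x = λ² - 2 - 2 = 4 - 4 ≡ 0; y = λ·(2 - 0) - 5 ≡ 6. → (0, 6)
double: tangent at (0, 6): λ = (3·0² + 1)/(2·6) ≡ 1/5. 5⁻¹ ≡ 3 (mod 7), so λ ≡ 1·3 ≡ 3.
  x = λ² - 0 - 0 = 9 - 0 ≡ 2; y = λ·(0 - 2) - 6 ≡ 2. → (2, 2)
double: tangent at (2, 2): λ = (3·2² + 1)/(2·2) ≡ 6/4. 4⁻¹ ≡ 2 (mod 7), so λ ≡ 6·2 ≡ 5.
  x = λ² - 2 - 2 = 25 - 4 ≡ 0; y = λ·(2 - 0) - 2 ≡ 1. → (0, 1)
add P: (0, 1) + (2, 5). λ = (5 - 1)/(2 - 0) ≡ 4/2 mod 7. 2⁻¹ ≡ 4 (mod 7), so λ ≡ 2.
  x = λ² - 0 - 2 = 4 - 2 ≡ 2; y = λ·(0 - 2) - 1 ≡ 2. → (2, 2)

(2, 2)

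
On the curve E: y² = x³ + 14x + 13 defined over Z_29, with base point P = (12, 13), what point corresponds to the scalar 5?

Double-and-add on 5 = (101)₂. Start with P = (12, 13) for the leading 1-bit.
double: tangent at (12, 13): λ = (3·12² + 14)/(2·13) ≡ 11/26. 26⁻¹ ≡ 19 (mod 29), so λ ≡ 11·19 ≡ 6.
  x = λ² - 12 - 12 = 36 - 24 ≡ 12; y = λ·(12 - 12) - 13 ≡ 16. → (12, 16)
double: tangent at (12, 16): λ = (3·12² + 14)/(2·16) ≡ 11/3. 3⁻¹ ≡ 10 (mod 29) since 3·10 = 30 ≡ 1, so λ ≡ 11·10 ≡ 23.
  x = λ² - 12 - 12 = 529 - 24 ≡ 12; y = λ·(12 - 12) - 16 ≡ 13. → (12, 13)
add P: tangent at (12, 13): λ = (3·12² + 14)/(2·13) ≡ 11/26. 26⁻¹ ≡ 19 (mod 29) since 26·19 = 494 ≡ 1, so λ ≡ 11·19 ≡ 6.
  x = λ² - 12 - 12 = 36 - 24 ≡ 12; y = λ·(12 - 12) - 13 ≡ 16. → (12, 16)

(12, 16)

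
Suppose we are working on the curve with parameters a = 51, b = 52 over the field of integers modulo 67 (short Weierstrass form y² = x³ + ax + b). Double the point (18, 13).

(18, 54)

tangent at (18, 13): λ = (3·18² + 51)/(2·13) ≡ 18/26. 26⁻¹ ≡ 49 (mod 67), so λ ≡ 18·49 ≡ 11.
  x = λ² - 18 - 18 = 121 - 36 ≡ 18; y = λ·(18 - 18) - 13 ≡ 54. → (18, 54)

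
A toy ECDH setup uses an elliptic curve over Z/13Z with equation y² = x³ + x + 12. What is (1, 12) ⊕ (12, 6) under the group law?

(1, 12) + (12, 6). λ = (6 - 12)/(12 - 1) ≡ 7/11 mod 13. 11⁻¹ ≡ 6 (mod 13), so λ ≡ 3.
  x = λ² - 1 - 12 = 9 - 13 ≡ 9; y = λ·(1 - 9) - 12 ≡ 3. → (9, 3)

(9, 3)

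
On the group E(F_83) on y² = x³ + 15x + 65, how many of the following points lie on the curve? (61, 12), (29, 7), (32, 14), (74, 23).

2

(61, 12): 12² ≡ 61, rhs ≡ 43 → off.
(29, 7): 7² ≡ 49, rhs ≡ 72 → off.
(32, 14): 14² ≡ 30, rhs ≡ 30 → on.
(74, 23): 23² ≡ 31, rhs ≡ 31 → on.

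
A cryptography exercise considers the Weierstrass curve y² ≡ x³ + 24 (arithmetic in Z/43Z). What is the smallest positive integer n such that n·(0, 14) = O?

2P: tangent at (0, 14): λ = (3·0² + 0)/(2·14) ≡ 0/28. 28⁻¹ ≡ 20 (mod 43), so λ ≡ 0·20 ≡ 0.
  x = λ² - 0 - 0 = 0 - 0 ≡ 0; y = λ·(0 - 0) - 14 ≡ 29. → (0, 29)
3P: (0, 29) + (0, 14): same x and y₁ ≡ -y₂, so the sum is O.
3P = O, so the order is 3.

3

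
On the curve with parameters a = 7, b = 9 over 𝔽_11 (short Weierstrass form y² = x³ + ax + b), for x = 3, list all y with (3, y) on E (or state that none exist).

x³ + 7x + 9 = 57 ≡ 2 (mod 11).
2 is a non-residue mod 11; no y exists.

none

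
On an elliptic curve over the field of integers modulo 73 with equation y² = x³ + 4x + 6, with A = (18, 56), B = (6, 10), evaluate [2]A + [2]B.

(47, 49)

First 2A:
Repeated addition: build up to 2A.
2A: tangent at (18, 56): λ = (3·18² + 4)/(2·56) ≡ 27/39. 39⁻¹ ≡ 15 (mod 73), so λ ≡ 27·15 ≡ 40.
  x = λ² - 18 - 18 = 1600 - 36 ≡ 31; y = λ·(18 - 31) - 56 ≡ 8. → (31, 8)
2A = (31, 8).
Next 2B:
Repeated addition: build up to 2B.
2B: tangent at (6, 10): λ = (3·6² + 4)/(2·10) ≡ 39/20. 20⁻¹ ≡ 11 (mod 73) since 20·11 = 220 ≡ 1, so λ ≡ 39·11 ≡ 64.
  x = λ² - 6 - 6 = 4096 - 12 ≡ 69; y = λ·(6 - 69) - 10 ≡ 46. → (69, 46)
2B = (69, 46).
Finally 2A + 2B:
(31, 8) + (69, 46). λ = (46 - 8)/(69 - 31) ≡ 38/38 mod 73. 38⁻¹ ≡ 25 (mod 73) since 38·25 = 950 ≡ 1, so λ ≡ 1.
  x = λ² - 31 - 69 = 1 - 100 ≡ 47; y = λ·(31 - 47) - 8 ≡ 49. → (47, 49)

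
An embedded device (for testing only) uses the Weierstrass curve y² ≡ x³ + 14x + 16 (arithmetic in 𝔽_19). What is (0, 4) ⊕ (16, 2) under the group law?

(14, 12)

(0, 4) + (16, 2). λ = (2 - 4)/(16 - 0) ≡ 17/16 mod 19. 16⁻¹ ≡ 6 (mod 19), so λ ≡ 7.
  x = λ² - 0 - 16 = 49 - 16 ≡ 14; y = λ·(0 - 14) - 4 ≡ 12. → (14, 12)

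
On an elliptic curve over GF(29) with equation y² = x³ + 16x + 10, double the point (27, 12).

(11, 26)

tangent at (27, 12): λ = (3·27² + 16)/(2·12) ≡ 28/24. 24⁻¹ ≡ 23 (mod 29), so λ ≡ 28·23 ≡ 6.
  x = λ² - 27 - 27 = 36 - 54 ≡ 11; y = λ·(27 - 11) - 12 ≡ 26. → (11, 26)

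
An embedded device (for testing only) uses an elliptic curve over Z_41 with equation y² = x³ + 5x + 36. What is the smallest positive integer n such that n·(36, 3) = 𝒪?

2P: tangent at (36, 3): λ = (3·36² + 5)/(2·3) ≡ 39/6. 6⁻¹ ≡ 7 (mod 41), so λ ≡ 39·7 ≡ 27.
  x = λ² - 36 - 36 = 729 - 72 ≡ 1; y = λ·(36 - 1) - 3 ≡ 40. → (1, 40)
3P: (1, 40) + (36, 3). λ = (3 - 40)/(36 - 1) ≡ 4/35 mod 41. 35⁻¹ ≡ 34 (mod 41), so λ ≡ 13.
  x = λ² - 1 - 36 = 169 - 37 ≡ 9; y = λ·(1 - 9) - 40 ≡ 20. → (9, 20)
4P: (9, 20) + (36, 3). λ = (3 - 20)/(36 - 9) ≡ 24/27 mod 41. 27⁻¹ ≡ 38 (mod 41), so λ ≡ 10.
  x = λ² - 9 - 36 = 100 - 45 ≡ 14; y = λ·(9 - 14) - 20 ≡ 12. → (14, 12)
5P: (14, 12) + (36, 3). λ = (3 - 12)/(36 - 14) ≡ 32/22 mod 41. 22⁻¹ ≡ 28 (mod 41) since 22·28 = 616 ≡ 1, so λ ≡ 35.
  x = λ² - 14 - 36 = 1225 - 50 ≡ 27; y = λ·(14 - 27) - 12 ≡ 25. → (27, 25)
6P: (27, 25) + (36, 3). λ = (3 - 25)/(36 - 27) ≡ 19/9 mod 41. 9⁻¹ ≡ 32 (mod 41), so λ ≡ 34.
  x = λ² - 27 - 36 = 1156 - 63 ≡ 27; y = λ·(27 - 27) - 25 ≡ 16. → (27, 16)
7P: (27, 16) + (36, 3). λ = (3 - 16)/(36 - 27) ≡ 28/9 mod 41. 9⁻¹ ≡ 32 (mod 41), so λ ≡ 35.
  x = λ² - 27 - 36 = 1225 - 63 ≡ 14; y = λ·(27 - 14) - 16 ≡ 29. → (14, 29)
8P: (14, 29) + (36, 3). λ = (3 - 29)/(36 - 14) ≡ 15/22 mod 41. 22⁻¹ ≡ 28 (mod 41), so λ ≡ 10.
  x = λ² - 14 - 36 = 100 - 50 ≡ 9; y = λ·(14 - 9) - 29 ≡ 21. → (9, 21)
9P: (9, 21) + (36, 3). λ = (3 - 21)/(36 - 9) ≡ 23/27 mod 41. 27⁻¹ ≡ 38 (mod 41), so λ ≡ 13.
  x = λ² - 9 - 36 = 169 - 45 ≡ 1; y = λ·(9 - 1) - 21 ≡ 1. → (1, 1)
10P: (1, 1) + (36, 3). λ = (3 - 1)/(36 - 1) ≡ 2/35 mod 41. 35⁻¹ ≡ 34 (mod 41), so λ ≡ 27.
  x = λ² - 1 - 36 = 729 - 37 ≡ 36; y = λ·(1 - 36) - 1 ≡ 38. → (36, 38)
11P: (36, 38) + (36, 3): same x and y₁ ≡ -y₂, so the sum is 𝒪.
11P = 𝒪, so the order is 11.

11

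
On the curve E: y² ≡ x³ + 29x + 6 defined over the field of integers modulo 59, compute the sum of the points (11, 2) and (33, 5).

(1, 53)

(11, 2) + (33, 5). λ = (5 - 2)/(33 - 11) ≡ 3/22 mod 59. 22⁻¹ ≡ 51 (mod 59) since 22·51 = 1122 ≡ 1, so λ ≡ 35.
  x = λ² - 11 - 33 = 1225 - 44 ≡ 1; y = λ·(11 - 1) - 2 ≡ 53. → (1, 53)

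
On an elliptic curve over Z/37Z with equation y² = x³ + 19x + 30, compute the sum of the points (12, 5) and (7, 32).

(22, 12)

(12, 5) + (7, 32). λ = (32 - 5)/(7 - 12) ≡ 27/32 mod 37. 32⁻¹ ≡ 22 (mod 37), so λ ≡ 2.
  x = λ² - 12 - 7 = 4 - 19 ≡ 22; y = λ·(12 - 22) - 5 ≡ 12. → (22, 12)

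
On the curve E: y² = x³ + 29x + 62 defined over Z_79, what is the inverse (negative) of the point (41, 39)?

(41, 40)

-(41, 39) = (41, -39 mod 79) = (41, 40).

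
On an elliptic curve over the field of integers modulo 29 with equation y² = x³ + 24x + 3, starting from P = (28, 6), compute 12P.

(26, 22)

Repeated addition: build up to 12P.
2P: tangent at (28, 6): λ = (3·28² + 24)/(2·6) ≡ 27/12. 12⁻¹ ≡ 17 (mod 29) since 12·17 = 204 ≡ 1, so λ ≡ 27·17 ≡ 24.
  x = λ² - 28 - 28 = 576 - 56 ≡ 27; y = λ·(28 - 27) - 6 ≡ 18. → (27, 18)
3P: (27, 18) + (28, 6). λ = (6 - 18)/(28 - 27) ≡ 17/1 mod 29. 1⁻¹ ≡ 1 (mod 29), so λ ≡ 17.
  x = λ² - 27 - 28 = 289 - 55 ≡ 2; y = λ·(27 - 2) - 18 ≡ 1. → (2, 1)
4P: (2, 1) + (28, 6). λ = (6 - 1)/(28 - 2) ≡ 5/26 mod 29. 26⁻¹ ≡ 19 (mod 29) since 26·19 = 494 ≡ 1, so λ ≡ 8.
  x = λ² - 2 - 28 = 64 - 30 ≡ 5; y = λ·(2 - 5) - 1 ≡ 4. → (5, 4)
5P: (5, 4) + (28, 6). λ = (6 - 4)/(28 - 5) ≡ 2/23 mod 29. 23⁻¹ ≡ 24 (mod 29), so λ ≡ 19.
  x = λ² - 5 - 28 = 361 - 33 ≡ 9; y = λ·(5 - 9) - 4 ≡ 7. → (9, 7)
6P: (9, 7) + (28, 6). λ = (6 - 7)/(28 - 9) ≡ 28/19 mod 29. 19⁻¹ ≡ 26 (mod 29), so λ ≡ 3.
  x = λ² - 9 - 28 = 9 - 37 ≡ 1; y = λ·(9 - 1) - 7 ≡ 17. → (1, 17)
7P: (1, 17) + (28, 6). λ = (6 - 17)/(28 - 1) ≡ 18/27 mod 29. 27⁻¹ ≡ 14 (mod 29), so λ ≡ 20.
  x = λ² - 1 - 28 = 400 - 29 ≡ 23; y = λ·(1 - 23) - 17 ≡ 7. → (23, 7)
8P: (23, 7) + (28, 6). λ = (6 - 7)/(28 - 23) ≡ 28/5 mod 29. 5⁻¹ ≡ 6 (mod 29) since 5·6 = 30 ≡ 1, so λ ≡ 23.
  x = λ² - 23 - 28 = 529 - 51 ≡ 14; y = λ·(23 - 14) - 7 ≡ 26. → (14, 26)
9P: (14, 26) + (28, 6). λ = (6 - 26)/(28 - 14) ≡ 9/14 mod 29. 14⁻¹ ≡ 27 (mod 29), so λ ≡ 11.
  x = λ² - 14 - 28 = 121 - 42 ≡ 21; y = λ·(14 - 21) - 26 ≡ 13. → (21, 13)
10P: (21, 13) + (28, 6). λ = (6 - 13)/(28 - 21) ≡ 22/7 mod 29. 7⁻¹ ≡ 25 (mod 29) since 7·25 = 175 ≡ 1, so λ ≡ 28.
  x = λ² - 21 - 28 = 784 - 49 ≡ 10; y = λ·(21 - 10) - 13 ≡ 5. → (10, 5)
11P: (10, 5) + (28, 6). λ = (6 - 5)/(28 - 10) ≡ 1/18 mod 29. 18⁻¹ ≡ 21 (mod 29), so λ ≡ 21.
  x = λ² - 10 - 28 = 441 - 38 ≡ 26; y = λ·(10 - 26) - 5 ≡ 7. → (26, 7)
12P: (26, 7) + (28, 6). λ = (6 - 7)/(28 - 26) ≡ 28/2 mod 29. 2⁻¹ ≡ 15 (mod 29), so λ ≡ 14.
  x = λ² - 26 - 28 = 196 - 54 ≡ 26; y = λ·(26 - 26) - 7 ≡ 22. → (26, 22)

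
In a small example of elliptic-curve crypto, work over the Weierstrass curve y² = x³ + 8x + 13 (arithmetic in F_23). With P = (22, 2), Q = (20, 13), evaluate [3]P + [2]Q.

(10, 9)

First 3P:
Repeated addition: build up to 3P.
2P: tangent at (22, 2): λ = (3·22² + 8)/(2·2) ≡ 11/4. 4⁻¹ ≡ 6 (mod 23), so λ ≡ 11·6 ≡ 20.
  x = λ² - 22 - 22 = 400 - 44 ≡ 11; y = λ·(22 - 11) - 2 ≡ 11. → (11, 11)
3P: (11, 11) + (22, 2). λ = (2 - 11)/(22 - 11) ≡ 14/11 mod 23. 11⁻¹ ≡ 21 (mod 23), so λ ≡ 18.
  x = λ² - 11 - 22 = 324 - 33 ≡ 15; y = λ·(11 - 15) - 11 ≡ 9. → (15, 9)
3P = (15, 9).
Next 2Q:
Repeated addition: build up to 2Q.
2Q: tangent at (20, 13): λ = (3·20² + 8)/(2·13) ≡ 12/3. 3⁻¹ ≡ 8 (mod 23) since 3·8 = 24 ≡ 1, so λ ≡ 12·8 ≡ 4.
  x = λ² - 20 - 20 = 16 - 40 ≡ 22; y = λ·(20 - 22) - 13 ≡ 2. → (22, 2)
2Q = (22, 2).
Finally 3P + 2Q:
(15, 9) + (22, 2). λ = (2 - 9)/(22 - 15) ≡ 16/7 mod 23. 7⁻¹ ≡ 10 (mod 23) since 7·10 = 70 ≡ 1, so λ ≡ 22.
  x = λ² - 15 - 22 = 484 - 37 ≡ 10; y = λ·(15 - 10) - 9 ≡ 9. → (10, 9)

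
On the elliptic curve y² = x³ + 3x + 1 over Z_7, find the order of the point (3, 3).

2P: tangent at (3, 3): λ = (3·3² + 3)/(2·3) ≡ 2/6. 6⁻¹ ≡ 6 (mod 7), so λ ≡ 2·6 ≡ 5.
  x = λ² - 3 - 3 = 25 - 6 ≡ 5; y = λ·(3 - 5) - 3 ≡ 1. → (5, 1)
3P: (5, 1) + (3, 3). λ = (3 - 1)/(3 - 5) ≡ 2/5 mod 7. 5⁻¹ ≡ 3 (mod 7), so λ ≡ 6.
  x = λ² - 5 - 3 = 36 - 8 ≡ 0; y = λ·(5 - 0) - 1 ≡ 1. → (0, 1)
4P: (0, 1) + (3, 3). λ = (3 - 1)/(3 - 0) ≡ 2/3 mod 7. 3⁻¹ ≡ 5 (mod 7), so λ ≡ 3.
  x = λ² - 0 - 3 = 9 - 3 ≡ 6; y = λ·(0 - 6) - 1 ≡ 2. → (6, 2)
5P: (6, 2) + (3, 3). λ = (3 - 2)/(3 - 6) ≡ 1/4 mod 7. 4⁻¹ ≡ 2 (mod 7), so λ ≡ 2.
  x = λ² - 6 - 3 = 4 - 9 ≡ 2; y = λ·(6 - 2) - 2 ≡ 6. → (2, 6)
6P: (2, 6) + (3, 3). λ = (3 - 6)/(3 - 2) ≡ 4/1 mod 7. 1⁻¹ ≡ 1 (mod 7), so λ ≡ 4.
  x = λ² - 2 - 3 = 16 - 5 ≡ 4; y = λ·(2 - 4) - 6 ≡ 0. → (4, 0)
7P: (4, 0) + (3, 3). λ = (3 - 0)/(3 - 4) ≡ 3/6 mod 7. 6⁻¹ ≡ 6 (mod 7), so λ ≡ 4.
  x = λ² - 4 - 3 = 16 - 7 ≡ 2; y = λ·(4 - 2) - 0 ≡ 1. → (2, 1)
8P: (2, 1) + (3, 3). λ = (3 - 1)/(3 - 2) ≡ 2/1 mod 7. 1⁻¹ ≡ 1 (mod 7) since 1·1 = 1 ≡ 1, so λ ≡ 2.
  x = λ² - 2 - 3 = 4 - 5 ≡ 6; y = λ·(2 - 6) - 1 ≡ 5. → (6, 5)
9P: (6, 5) + (3, 3). λ = (3 - 5)/(3 - 6) ≡ 5/4 mod 7. 4⁻¹ ≡ 2 (mod 7) since 4·2 = 8 ≡ 1, so λ ≡ 3.
  x = λ² - 6 - 3 = 9 - 9 ≡ 0; y = λ·(6 - 0) - 5 ≡ 6. → (0, 6)
10P: (0, 6) + (3, 3). λ = (3 - 6)/(3 - 0) ≡ 4/3 mod 7. 3⁻¹ ≡ 5 (mod 7), so λ ≡ 6.
  x = λ² - 0 - 3 = 36 - 3 ≡ 5; y = λ·(0 - 5) - 6 ≡ 6. → (5, 6)
11P: (5, 6) + (3, 3). λ = (3 - 6)/(3 - 5) ≡ 4/5 mod 7. 5⁻¹ ≡ 3 (mod 7), so λ ≡ 5.
  x = λ² - 5 - 3 = 25 - 8 ≡ 3; y = λ·(5 - 3) - 6 ≡ 4. → (3, 4)
12P: (3, 4) + (3, 3): same x and y₁ ≡ -y₂, so the sum is O.
12P = O, so the order is 12.

12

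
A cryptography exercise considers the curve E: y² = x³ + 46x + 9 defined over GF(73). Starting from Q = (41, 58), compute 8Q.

Repeated addition: build up to 8Q.
2Q: tangent at (41, 58): λ = (3·41² + 46)/(2·58) ≡ 52/43. 43⁻¹ ≡ 17 (mod 73), so λ ≡ 52·17 ≡ 8.
  x = λ² - 41 - 41 = 64 - 82 ≡ 55; y = λ·(41 - 55) - 58 ≡ 49. → (55, 49)
3Q: (55, 49) + (41, 58). λ = (58 - 49)/(41 - 55) ≡ 9/59 mod 73. 59⁻¹ ≡ 26 (mod 73) since 59·26 = 1534 ≡ 1, so λ ≡ 15.
  x = λ² - 55 - 41 = 225 - 96 ≡ 56; y = λ·(55 - 56) - 49 ≡ 9. → (56, 9)
4Q: (56, 9) + (41, 58). λ = (58 - 9)/(41 - 56) ≡ 49/58 mod 73. 58⁻¹ ≡ 34 (mod 73) since 58·34 = 1972 ≡ 1, so λ ≡ 60.
  x = λ² - 56 - 41 = 3600 - 97 ≡ 72; y = λ·(56 - 72) - 9 ≡ 53. → (72, 53)
5Q: (72, 53) + (41, 58). λ = (58 - 53)/(41 - 72) ≡ 5/42 mod 73. 42⁻¹ ≡ 40 (mod 73), so λ ≡ 54.
  x = λ² - 72 - 41 = 2916 - 113 ≡ 29; y = λ·(72 - 29) - 53 ≡ 6. → (29, 6)
6Q: (29, 6) + (41, 58). λ = (58 - 6)/(41 - 29) ≡ 52/12 mod 73. 12⁻¹ ≡ 67 (mod 73), so λ ≡ 53.
  x = λ² - 29 - 41 = 2809 - 70 ≡ 38; y = λ·(29 - 38) - 6 ≡ 28. → (38, 28)
7Q: (38, 28) + (41, 58). λ = (58 - 28)/(41 - 38) ≡ 30/3 mod 73. 3⁻¹ ≡ 49 (mod 73), so λ ≡ 10.
  x = λ² - 38 - 41 = 100 - 79 ≡ 21; y = λ·(38 - 21) - 28 ≡ 69. → (21, 69)
8Q: (21, 69) + (41, 58). λ = (58 - 69)/(41 - 21) ≡ 62/20 mod 73. 20⁻¹ ≡ 11 (mod 73), so λ ≡ 25.
  x = λ² - 21 - 41 = 625 - 62 ≡ 52; y = λ·(21 - 52) - 69 ≡ 32. → (52, 32)

(52, 32)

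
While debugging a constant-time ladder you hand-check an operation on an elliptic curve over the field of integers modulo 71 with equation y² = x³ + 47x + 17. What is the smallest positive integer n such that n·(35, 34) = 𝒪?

2P: tangent at (35, 34): λ = (3·35² + 47)/(2·34) ≡ 30/68. 68⁻¹ ≡ 47 (mod 71) since 68·47 = 3196 ≡ 1, so λ ≡ 30·47 ≡ 61.
  x = λ² - 35 - 35 = 3721 - 70 ≡ 30; y = λ·(35 - 30) - 34 ≡ 58. → (30, 58)
3P: (30, 58) + (35, 34). λ = (34 - 58)/(35 - 30) ≡ 47/5 mod 71. 5⁻¹ ≡ 57 (mod 71) since 5·57 = 285 ≡ 1, so λ ≡ 52.
  x = λ² - 30 - 35 = 2704 - 65 ≡ 12; y = λ·(30 - 12) - 58 ≡ 26. → (12, 26)
4P: (12, 26) + (35, 34). λ = (34 - 26)/(35 - 12) ≡ 8/23 mod 71. 23⁻¹ ≡ 34 (mod 71), so λ ≡ 59.
  x = λ² - 12 - 35 = 3481 - 47 ≡ 26; y = λ·(12 - 26) - 26 ≡ 0. → (26, 0)
5P: (26, 0) + (35, 34). λ = (34 - 0)/(35 - 26) ≡ 34/9 mod 71. 9⁻¹ ≡ 8 (mod 71), so λ ≡ 59.
  x = λ² - 26 - 35 = 3481 - 61 ≡ 12; y = λ·(26 - 12) - 0 ≡ 45. → (12, 45)
6P: (12, 45) + (35, 34). λ = (34 - 45)/(35 - 12) ≡ 60/23 mod 71. 23⁻¹ ≡ 34 (mod 71), so λ ≡ 52.
  x = λ² - 12 - 35 = 2704 - 47 ≡ 30; y = λ·(12 - 30) - 45 ≡ 13. → (30, 13)
7P: (30, 13) + (35, 34). λ = (34 - 13)/(35 - 30) ≡ 21/5 mod 71. 5⁻¹ ≡ 57 (mod 71), so λ ≡ 61.
  x = λ² - 30 - 35 = 3721 - 65 ≡ 35; y = λ·(30 - 35) - 13 ≡ 37. → (35, 37)
8P: (35, 37) + (35, 34): same x and y₁ ≡ -y₂, so the sum is 𝒪.
8P = 𝒪, so the order is 8.

8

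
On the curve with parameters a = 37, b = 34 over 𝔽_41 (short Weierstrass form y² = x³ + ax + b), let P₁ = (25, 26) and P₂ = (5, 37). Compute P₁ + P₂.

(25, 26) + (5, 37). λ = (37 - 26)/(5 - 25) ≡ 11/21 mod 41. 21⁻¹ ≡ 2 (mod 41), so λ ≡ 22.
  x = λ² - 25 - 5 = 484 - 30 ≡ 3; y = λ·(25 - 3) - 26 ≡ 7. → (3, 7)

(3, 7)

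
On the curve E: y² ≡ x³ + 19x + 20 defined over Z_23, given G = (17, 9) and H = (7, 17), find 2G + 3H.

(7, 6)

First 2G:
Repeated addition: build up to 2G.
2G: tangent at (17, 9): λ = (3·17² + 19)/(2·9) ≡ 12/18. 18⁻¹ ≡ 9 (mod 23) since 18·9 = 162 ≡ 1, so λ ≡ 12·9 ≡ 16.
  x = λ² - 17 - 17 = 256 - 34 ≡ 15; y = λ·(17 - 15) - 9 ≡ 0. → (15, 0)
2G = (15, 0).
Next 3H:
Repeated addition: build up to 3H.
2H: tangent at (7, 17): λ = (3·7² + 19)/(2·17) ≡ 5/11. 11⁻¹ ≡ 21 (mod 23) since 11·21 = 231 ≡ 1, so λ ≡ 5·21 ≡ 13.
  x = λ² - 7 - 7 = 169 - 14 ≡ 17; y = λ·(7 - 17) - 17 ≡ 14. → (17, 14)
3H: (17, 14) + (7, 17). λ = (17 - 14)/(7 - 17) ≡ 3/13 mod 23. 13⁻¹ ≡ 16 (mod 23) since 13·16 = 208 ≡ 1, so λ ≡ 2.
  x = λ² - 17 - 7 = 4 - 24 ≡ 3; y = λ·(17 - 3) - 14 ≡ 14. → (3, 14)
3H = (3, 14).
Finally 2G + 3H:
(15, 0) + (3, 14). λ = (14 - 0)/(3 - 15) ≡ 14/11 mod 23. 11⁻¹ ≡ 21 (mod 23), so λ ≡ 18.
  x = λ² - 15 - 3 = 324 - 18 ≡ 7; y = λ·(15 - 7) - 0 ≡ 6. → (7, 6)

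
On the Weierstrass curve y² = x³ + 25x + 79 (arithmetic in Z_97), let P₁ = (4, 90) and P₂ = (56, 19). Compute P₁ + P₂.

(13, 51)

(4, 90) + (56, 19). λ = (19 - 90)/(56 - 4) ≡ 26/52 mod 97. 52⁻¹ ≡ 28 (mod 97), so λ ≡ 49.
  x = λ² - 4 - 56 = 2401 - 60 ≡ 13; y = λ·(4 - 13) - 90 ≡ 51. → (13, 51)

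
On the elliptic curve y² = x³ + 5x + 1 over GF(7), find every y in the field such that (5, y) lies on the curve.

x³ + 5x + 1 = 151 ≡ 4 (mod 7).
Square roots of 4 mod 7: 2 and 5 (since 2² = 4 ≡ 4).

2, 5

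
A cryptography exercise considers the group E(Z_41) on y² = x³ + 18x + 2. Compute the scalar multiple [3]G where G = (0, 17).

Repeated addition: build up to 3G.
2G: tangent at (0, 17): λ = (3·0² + 18)/(2·17) ≡ 18/34. 34⁻¹ ≡ 35 (mod 41) since 34·35 = 1190 ≡ 1, so λ ≡ 18·35 ≡ 15.
  x = λ² - 0 - 0 = 225 - 0 ≡ 20; y = λ·(0 - 20) - 17 ≡ 11. → (20, 11)
3G: (20, 11) + (0, 17). λ = (17 - 11)/(0 - 20) ≡ 6/21 mod 41. 21⁻¹ ≡ 2 (mod 41), so λ ≡ 12.
  x = λ² - 20 - 0 = 144 - 20 ≡ 1; y = λ·(20 - 1) - 11 ≡ 12. → (1, 12)

(1, 12)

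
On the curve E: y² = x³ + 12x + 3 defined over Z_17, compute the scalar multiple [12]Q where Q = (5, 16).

(6, 11)

Repeated addition: build up to 12Q.
2Q: tangent at (5, 16): λ = (3·5² + 12)/(2·16) ≡ 2/15. 15⁻¹ ≡ 8 (mod 17), so λ ≡ 2·8 ≡ 16.
  x = λ² - 5 - 5 = 256 - 10 ≡ 8; y = λ·(5 - 8) - 16 ≡ 4. → (8, 4)
3Q: (8, 4) + (5, 16). λ = (16 - 4)/(5 - 8) ≡ 12/14 mod 17. 14⁻¹ ≡ 11 (mod 17) since 14·11 = 154 ≡ 1, so λ ≡ 13.
  x = λ² - 8 - 5 = 169 - 13 ≡ 3; y = λ·(8 - 3) - 4 ≡ 10. → (3, 10)
4Q: (3, 10) + (5, 16). λ = (16 - 10)/(5 - 3) ≡ 6/2 mod 17. 2⁻¹ ≡ 9 (mod 17), so λ ≡ 3.
  x = λ² - 3 - 5 = 9 - 8 ≡ 1; y = λ·(3 - 1) - 10 ≡ 13. → (1, 13)
5Q: (1, 13) + (5, 16). λ = (16 - 13)/(5 - 1) ≡ 3/4 mod 17. 4⁻¹ ≡ 13 (mod 17), so λ ≡ 5.
  x = λ² - 1 - 5 = 25 - 6 ≡ 2; y = λ·(1 - 2) - 13 ≡ 16. → (2, 16)
6Q: (2, 16) + (5, 16). λ = (16 - 16)/(5 - 2) ≡ 0/3 mod 17. 3⁻¹ ≡ 6 (mod 17), so λ ≡ 0.
  x = λ² - 2 - 5 = 0 - 7 ≡ 10; y = λ·(2 - 10) - 16 ≡ 1. → (10, 1)
7Q: (10, 1) + (5, 16). λ = (16 - 1)/(5 - 10) ≡ 15/12 mod 17. 12⁻¹ ≡ 10 (mod 17) since 12·10 = 120 ≡ 1, so λ ≡ 14.
  x = λ² - 10 - 5 = 196 - 15 ≡ 11; y = λ·(10 - 11) - 1 ≡ 2. → (11, 2)
8Q: (11, 2) + (5, 16). λ = (16 - 2)/(5 - 11) ≡ 14/11 mod 17. 11⁻¹ ≡ 14 (mod 17), so λ ≡ 9.
  x = λ² - 11 - 5 = 81 - 16 ≡ 14; y = λ·(11 - 14) - 2 ≡ 5. → (14, 5)
9Q: (14, 5) + (5, 16). λ = (16 - 5)/(5 - 14) ≡ 11/8 mod 17. 8⁻¹ ≡ 15 (mod 17), so λ ≡ 12.
  x = λ² - 14 - 5 = 144 - 19 ≡ 6; y = λ·(14 - 6) - 5 ≡ 6. → (6, 6)
10Q: (6, 6) + (5, 16). λ = (16 - 6)/(5 - 6) ≡ 10/16 mod 17. 16⁻¹ ≡ 16 (mod 17), so λ ≡ 7.
  x = λ² - 6 - 5 = 49 - 11 ≡ 4; y = λ·(6 - 4) - 6 ≡ 8. → (4, 8)
11Q: (4, 8) + (5, 16). λ = (16 - 8)/(5 - 4) ≡ 8/1 mod 17. 1⁻¹ ≡ 1 (mod 17), so λ ≡ 8.
  x = λ² - 4 - 5 = 64 - 9 ≡ 4; y = λ·(4 - 4) - 8 ≡ 9. → (4, 9)
12Q: (4, 9) + (5, 16). λ = (16 - 9)/(5 - 4) ≡ 7/1 mod 17. 1⁻¹ ≡ 1 (mod 17) since 1·1 = 1 ≡ 1, so λ ≡ 7.
  x = λ² - 4 - 5 = 49 - 9 ≡ 6; y = λ·(4 - 6) - 9 ≡ 11. → (6, 11)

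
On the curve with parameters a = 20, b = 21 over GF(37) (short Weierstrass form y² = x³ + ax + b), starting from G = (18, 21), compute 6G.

Repeated addition: build up to 6G.
2G: tangent at (18, 21): λ = (3·18² + 20)/(2·21) ≡ 30/5. 5⁻¹ ≡ 15 (mod 37), so λ ≡ 30·15 ≡ 6.
  x = λ² - 18 - 18 = 36 - 36 ≡ 0; y = λ·(18 - 0) - 21 ≡ 13. → (0, 13)
3G: (0, 13) + (18, 21). λ = (21 - 13)/(18 - 0) ≡ 8/18 mod 37. 18⁻¹ ≡ 35 (mod 37) since 18·35 = 630 ≡ 1, so λ ≡ 21.
  x = λ² - 0 - 18 = 441 - 18 ≡ 16; y = λ·(0 - 16) - 13 ≡ 21. → (16, 21)
4G: (16, 21) + (18, 21). λ = (21 - 21)/(18 - 16) ≡ 0/2 mod 37. 2⁻¹ ≡ 19 (mod 37), so λ ≡ 0.
  x = λ² - 16 - 18 = 0 - 34 ≡ 3; y = λ·(16 - 3) - 21 ≡ 16. → (3, 16)
5G: (3, 16) + (18, 21). λ = (21 - 16)/(18 - 3) ≡ 5/15 mod 37. 15⁻¹ ≡ 5 (mod 37), so λ ≡ 25.
  x = λ² - 3 - 18 = 625 - 21 ≡ 12; y = λ·(3 - 12) - 16 ≡ 18. → (12, 18)
6G: (12, 18) + (18, 21). λ = (21 - 18)/(18 - 12) ≡ 3/6 mod 37. 6⁻¹ ≡ 31 (mod 37), so λ ≡ 19.
  x = λ² - 12 - 18 = 361 - 30 ≡ 35; y = λ·(12 - 35) - 18 ≡ 26. → (35, 26)

(35, 26)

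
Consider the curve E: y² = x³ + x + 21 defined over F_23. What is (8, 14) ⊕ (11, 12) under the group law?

(8, 14) + (11, 12). λ = (12 - 14)/(11 - 8) ≡ 21/3 mod 23. 3⁻¹ ≡ 8 (mod 23), so λ ≡ 7.
  x = λ² - 8 - 11 = 49 - 19 ≡ 7; y = λ·(8 - 7) - 14 ≡ 16. → (7, 16)

(7, 16)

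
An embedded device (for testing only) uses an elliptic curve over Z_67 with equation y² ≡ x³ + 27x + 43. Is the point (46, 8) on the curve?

yes

y² = 8² ≡ 64; x³ + 27x + 43 = 98621 ≡ 64 (mod 67). 64 = 64.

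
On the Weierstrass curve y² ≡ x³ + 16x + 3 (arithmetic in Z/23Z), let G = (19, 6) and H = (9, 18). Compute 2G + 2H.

First 2G:
Repeated addition: build up to 2G.
2G: tangent at (19, 6): λ = (3·19² + 16)/(2·6) ≡ 18/12. 12⁻¹ ≡ 2 (mod 23) since 12·2 = 24 ≡ 1, so λ ≡ 18·2 ≡ 13.
  x = λ² - 19 - 19 = 169 - 38 ≡ 16; y = λ·(19 - 16) - 6 ≡ 10. → (16, 10)
2G = (16, 10).
Next 2H:
Repeated addition: build up to 2H.
2H: tangent at (9, 18): λ = (3·9² + 16)/(2·18) ≡ 6/13. 13⁻¹ ≡ 16 (mod 23) since 13·16 = 208 ≡ 1, so λ ≡ 6·16 ≡ 4.
  x = λ² - 9 - 9 = 16 - 18 ≡ 21; y = λ·(9 - 21) - 18 ≡ 3. → (21, 3)
2H = (21, 3).
Finally 2G + 2H:
(16, 10) + (21, 3). λ = (3 - 10)/(21 - 16) ≡ 16/5 mod 23. 5⁻¹ ≡ 14 (mod 23), so λ ≡ 17.
  x = λ² - 16 - 21 = 289 - 37 ≡ 22; y = λ·(16 - 22) - 10 ≡ 3. → (22, 3)

(22, 3)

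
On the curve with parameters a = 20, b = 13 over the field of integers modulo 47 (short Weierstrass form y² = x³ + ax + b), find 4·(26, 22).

(1, 9)

Write Q = (26, 22).
Double-and-add on 4 = (100)₂. Start with Q = (26, 22) for the leading 1-bit.
double: tangent at (26, 22): λ = (3·26² + 20)/(2·22) ≡ 27/44. 44⁻¹ ≡ 31 (mod 47), so λ ≡ 27·31 ≡ 38.
  x = λ² - 26 - 26 = 1444 - 52 ≡ 29; y = λ·(26 - 29) - 22 ≡ 5. → (29, 5)
double: tangent at (29, 5): λ = (3·29² + 20)/(2·5) ≡ 5/10. 10⁻¹ ≡ 33 (mod 47) since 10·33 = 330 ≡ 1, so λ ≡ 5·33 ≡ 24.
  x = λ² - 29 - 29 = 576 - 58 ≡ 1; y = λ·(29 - 1) - 5 ≡ 9. → (1, 9)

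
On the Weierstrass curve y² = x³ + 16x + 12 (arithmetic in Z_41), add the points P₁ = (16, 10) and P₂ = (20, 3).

(26, 28)

(16, 10) + (20, 3). λ = (3 - 10)/(20 - 16) ≡ 34/4 mod 41. 4⁻¹ ≡ 31 (mod 41) since 4·31 = 124 ≡ 1, so λ ≡ 29.
  x = λ² - 16 - 20 = 841 - 36 ≡ 26; y = λ·(16 - 26) - 10 ≡ 28. → (26, 28)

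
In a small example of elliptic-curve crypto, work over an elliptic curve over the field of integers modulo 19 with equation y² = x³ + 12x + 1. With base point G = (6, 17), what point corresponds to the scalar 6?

(11, 1)

Repeated addition: build up to 6G.
2G: tangent at (6, 17): λ = (3·6² + 12)/(2·17) ≡ 6/15. 15⁻¹ ≡ 14 (mod 19) since 15·14 = 210 ≡ 1, so λ ≡ 6·14 ≡ 8.
  x = λ² - 6 - 6 = 64 - 12 ≡ 14; y = λ·(6 - 14) - 17 ≡ 14. → (14, 14)
3G: (14, 14) + (6, 17). λ = (17 - 14)/(6 - 14) ≡ 3/11 mod 19. 11⁻¹ ≡ 7 (mod 19), so λ ≡ 2.
  x = λ² - 14 - 6 = 4 - 20 ≡ 3; y = λ·(14 - 3) - 14 ≡ 8. → (3, 8)
4G: (3, 8) + (6, 17). λ = (17 - 8)/(6 - 3) ≡ 9/3 mod 19. 3⁻¹ ≡ 13 (mod 19), so λ ≡ 3.
  x = λ² - 3 - 6 = 9 - 9 ≡ 0; y = λ·(3 - 0) - 8 ≡ 1. → (0, 1)
5G: (0, 1) + (6, 17). λ = (17 - 1)/(6 - 0) ≡ 16/6 mod 19. 6⁻¹ ≡ 16 (mod 19), so λ ≡ 9.
  x = λ² - 0 - 6 = 81 - 6 ≡ 18; y = λ·(0 - 18) - 1 ≡ 8. → (18, 8)
6G: (18, 8) + (6, 17). λ = (17 - 8)/(6 - 18) ≡ 9/7 mod 19. 7⁻¹ ≡ 11 (mod 19) since 7·11 = 77 ≡ 1, so λ ≡ 4.
  x = λ² - 18 - 6 = 16 - 24 ≡ 11; y = λ·(18 - 11) - 8 ≡ 1. → (11, 1)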